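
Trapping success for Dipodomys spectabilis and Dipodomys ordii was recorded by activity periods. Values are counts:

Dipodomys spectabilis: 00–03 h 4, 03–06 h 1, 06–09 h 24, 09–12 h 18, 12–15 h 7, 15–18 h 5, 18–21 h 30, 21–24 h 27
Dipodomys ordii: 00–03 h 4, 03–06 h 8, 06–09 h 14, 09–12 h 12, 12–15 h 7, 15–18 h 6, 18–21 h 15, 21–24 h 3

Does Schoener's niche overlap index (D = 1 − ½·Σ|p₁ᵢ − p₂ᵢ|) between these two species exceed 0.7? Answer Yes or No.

Yes

Proportions for Dipodomys spectabilis (n=116): 4/116=0.0345, 1/116=0.0086, 24/116=0.2069, 18/116=0.1552, 7/116=0.0603, 5/116=0.0431, 30/116=0.2586, 27/116=0.2328
Proportions for Dipodomys ordii (n=69): 4/69=0.0580, 8/69=0.1159, 14/69=0.2029, 12/69=0.1739, 7/69=0.1014, 6/69=0.0870, 15/69=0.2174, 3/69=0.0435
Σ|p₁ᵢ − p₂ᵢ| = 0.0235 + 0.1073 + 0.0040 + 0.0187 + 0.0411 + 0.0439 + 0.0412 + 0.1893 = 0.4690
D = 1 − ½ × 0.4690 = 1 − 0.23450 = 0.76550
D = 0.76550 > 0.7 → Yes.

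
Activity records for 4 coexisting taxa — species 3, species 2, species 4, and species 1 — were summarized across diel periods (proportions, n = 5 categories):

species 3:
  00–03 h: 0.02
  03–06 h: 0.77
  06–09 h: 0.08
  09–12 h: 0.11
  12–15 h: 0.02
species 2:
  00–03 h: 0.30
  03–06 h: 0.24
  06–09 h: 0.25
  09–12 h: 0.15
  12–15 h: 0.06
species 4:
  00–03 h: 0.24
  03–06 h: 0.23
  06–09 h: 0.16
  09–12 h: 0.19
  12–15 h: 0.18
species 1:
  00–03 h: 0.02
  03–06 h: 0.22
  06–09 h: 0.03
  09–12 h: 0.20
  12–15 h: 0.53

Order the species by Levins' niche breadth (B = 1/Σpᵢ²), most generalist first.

species 4 > species 2 > species 1 > species 3

Σp_3ᵢ² = 0.02² + 0.77² + 0.08² + 0.11² + 0.02² = 0.0004 + 0.5929 + 0.0064 + 0.0121 + 0.0004 = 0.6122
B_3 = 1 / 0.6122 = 1.6335
Σp_2ᵢ² = 0.30² + 0.24² + 0.25² + 0.15² + 0.06² = 0.0900 + 0.0576 + 0.0625 + 0.0225 + 0.0036 = 0.2362
B_2 = 1 / 0.2362 = 4.2337
Σp_4ᵢ² = 0.24² + 0.23² + 0.16² + 0.19² + 0.18² = 0.0576 + 0.0529 + 0.0256 + 0.0361 + 0.0324 = 0.2046
B_4 = 1 / 0.2046 = 4.8876
Σp_1ᵢ² = 0.02² + 0.22² + 0.03² + 0.20² + 0.53² = 0.0004 + 0.0484 + 0.0009 + 0.0400 + 0.2809 = 0.3706
B_1 = 1 / 0.3706 = 2.6983
Ranking by B (broadest → narrowest): species 4 (4.89) > species 2 (4.23) > species 1 (2.70) > species 3 (1.63)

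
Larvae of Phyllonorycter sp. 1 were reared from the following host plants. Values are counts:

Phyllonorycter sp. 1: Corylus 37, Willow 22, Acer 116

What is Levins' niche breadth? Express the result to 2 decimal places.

2.00

Proportions for Phyllonorycter sp. 1 (n=175): 37/175=0.2114, 22/175=0.1257, 116/175=0.6629
Σpᵢ² = 0.2114² + 0.1257² + 0.6629² = 0.044690 + 0.015800 + 0.439436 = 0.499926
B = 1 / 0.499926 = 2.0003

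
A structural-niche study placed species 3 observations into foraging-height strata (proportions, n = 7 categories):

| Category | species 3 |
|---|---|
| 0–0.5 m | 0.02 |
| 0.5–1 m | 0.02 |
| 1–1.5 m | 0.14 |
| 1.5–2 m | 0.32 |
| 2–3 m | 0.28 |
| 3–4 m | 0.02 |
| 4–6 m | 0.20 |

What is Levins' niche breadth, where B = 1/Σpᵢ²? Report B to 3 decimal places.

4.139

Σpᵢ² = 0.02² + 0.02² + 0.14² + 0.32² + 0.28² + 0.02² + 0.20² = 0.0004 + 0.0004 + 0.0196 + 0.1024 + 0.0784 + 0.0004 + 0.0400 = 0.2416
B = 1 / 0.2416 = 4.13907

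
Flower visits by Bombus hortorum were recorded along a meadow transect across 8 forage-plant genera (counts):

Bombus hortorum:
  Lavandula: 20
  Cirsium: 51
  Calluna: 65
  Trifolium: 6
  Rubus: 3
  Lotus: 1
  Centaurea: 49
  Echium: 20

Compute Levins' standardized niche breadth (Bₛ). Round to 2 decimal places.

Proportions for Bombus hortorum (n=215): 20/215=0.0930, 51/215=0.2372, 65/215=0.3023, 6/215=0.0279, 3/215=0.0140, 1/215=0.0047, 49/215=0.2279, 20/215=0.0930
Σpᵢ² = 0.0930² + 0.2372² + 0.3023² + 0.0279² + 0.0140² + 0.0047² + 0.2279² + 0.0930² = 0.008649 + 0.056264 + 0.091385 + 0.000778 + 0.000196 + 0.000022 + 0.051938 + 0.008649 = 0.217881
B = 1 / 0.217881 = 4.5897
Bₛ = (B − 1)/(n − 1) = (4.5897 − 1)/(8 − 1) = 3.5897/7 = 0.5128

0.51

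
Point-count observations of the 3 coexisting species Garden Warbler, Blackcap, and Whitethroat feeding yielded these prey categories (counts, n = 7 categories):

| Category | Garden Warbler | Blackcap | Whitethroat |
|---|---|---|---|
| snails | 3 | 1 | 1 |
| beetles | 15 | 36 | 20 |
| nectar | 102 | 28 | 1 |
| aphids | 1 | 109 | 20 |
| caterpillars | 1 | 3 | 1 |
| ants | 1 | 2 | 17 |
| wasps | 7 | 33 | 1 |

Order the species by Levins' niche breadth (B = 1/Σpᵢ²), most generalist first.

Whitethroat > Blackcap > Garden Warbler

Proportions for Garden Warbler (n=130): 3/130=0.0231, 15/130=0.1154, 102/130=0.7846, 1/130=0.0077, 1/130=0.0077, 1/130=0.0077, 7/130=0.0538
Proportions for Blackcap (n=212): 1/212=0.0047, 36/212=0.1698, 28/212=0.1321, 109/212=0.5142, 3/212=0.0142, 2/212=0.0094, 33/212=0.1557
Proportions for Whitethroat (n=61): 1/61=0.0164, 20/61=0.3279, 1/61=0.0164, 20/61=0.3279, 1/61=0.0164, 17/61=0.2787, 1/61=0.0164
Σp_Warbᵢ² = 0.0231² + 0.1154² + 0.7846² + 0.0077² + 0.0077² + 0.0077² + 0.0538² = 0.000534 + 0.013317 + 0.615597 + 0.000059 + 0.000059 + 0.000059 + 0.002894 = 0.632519
B_Warb = 1 / 0.632519 = 1.5810
Σp_Blacᵢ² = 0.0047² + 0.1698² + 0.1321² + 0.5142² + 0.0142² + 0.0094² + 0.1557² = 0.000022 + 0.028832 + 0.017450 + 0.264402 + 0.000202 + 0.000088 + 0.024242 = 0.335238
B_Blac = 1 / 0.335238 = 2.9830
Σp_Whitᵢ² = 0.0164² + 0.3279² + 0.0164² + 0.3279² + 0.0164² + 0.2787² + 0.0164² = 0.000269 + 0.107518 + 0.000269 + 0.107518 + 0.000269 + 0.077674 + 0.000269 = 0.293786
B_Whit = 1 / 0.293786 = 3.4038
Ranking by B (broadest → narrowest): Whitethroat (3.40) > Blackcap (2.98) > Garden Warbler (1.58)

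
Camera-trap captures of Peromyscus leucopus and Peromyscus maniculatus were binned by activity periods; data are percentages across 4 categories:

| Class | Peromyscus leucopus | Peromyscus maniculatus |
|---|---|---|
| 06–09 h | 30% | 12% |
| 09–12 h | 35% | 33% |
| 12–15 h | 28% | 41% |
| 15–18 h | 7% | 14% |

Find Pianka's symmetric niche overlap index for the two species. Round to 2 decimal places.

0.91

Convert percentages to proportions (divide by 100).
Σ p₁ᵢp₂ᵢ = 0.0360 + 0.1155 + 0.1148 + 0.0098 = 0.2761
Σp_1ᵢ² = 0.30² + 0.35² + 0.28² + 0.07² = 0.0900 + 0.1225 + 0.0784 + 0.0049 = 0.2958
Σp_2ᵢ² = 0.12² + 0.33² + 0.41² + 0.14² = 0.0144 + 0.1089 + 0.1681 + 0.0196 = 0.3110
O = 0.2761 / √(0.2958 × 0.3110) = 0.2761 / 0.30330 = 0.9103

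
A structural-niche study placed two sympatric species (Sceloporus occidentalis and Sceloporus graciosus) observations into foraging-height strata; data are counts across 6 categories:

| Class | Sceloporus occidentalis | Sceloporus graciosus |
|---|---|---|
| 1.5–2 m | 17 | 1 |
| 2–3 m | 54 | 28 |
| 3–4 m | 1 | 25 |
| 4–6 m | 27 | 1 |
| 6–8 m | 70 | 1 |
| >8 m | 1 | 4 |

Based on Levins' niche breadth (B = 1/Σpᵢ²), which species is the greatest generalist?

Proportions for Sceloporus occidentalis (n=170): 17/170=0.1000, 54/170=0.3176, 1/170=0.0059, 27/170=0.1588, 70/170=0.4118, 1/170=0.0059
Proportions for Sceloporus graciosus (n=60): 1/60=0.0167, 28/60=0.4667, 25/60=0.4167, 1/60=0.0167, 1/60=0.0167, 4/60=0.0667
Σp_occiᵢ² = 0.1000² + 0.3176² + 0.0059² + 0.1588² + 0.4118² + 0.0059² = 0.010000 + 0.100870 + 0.000035 + 0.025217 + 0.169579 + 0.000035 = 0.305736
B_occi = 1 / 0.305736 = 3.2708
Σp_gracᵢ² = 0.0167² + 0.4667² + 0.4167² + 0.0167² + 0.0167² + 0.0667² = 0.000279 + 0.217809 + 0.173639 + 0.000279 + 0.000279 + 0.004449 = 0.396734
B_grac = 1 / 0.396734 = 2.5206
Highest B → broadest niche (most generalist): Sceloporus occidentalis (B = 3.27).

Sceloporus occidentalis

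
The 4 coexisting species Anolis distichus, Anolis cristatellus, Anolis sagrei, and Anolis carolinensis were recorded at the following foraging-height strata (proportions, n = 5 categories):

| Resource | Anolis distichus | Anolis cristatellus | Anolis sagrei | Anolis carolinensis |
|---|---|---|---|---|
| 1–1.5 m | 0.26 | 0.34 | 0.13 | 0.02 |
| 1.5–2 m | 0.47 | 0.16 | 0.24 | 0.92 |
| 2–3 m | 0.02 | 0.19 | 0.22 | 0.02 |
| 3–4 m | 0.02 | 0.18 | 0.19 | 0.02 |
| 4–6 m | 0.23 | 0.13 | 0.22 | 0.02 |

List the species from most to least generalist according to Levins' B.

Σp_distᵢ² = 0.26² + 0.47² + 0.02² + 0.02² + 0.23² = 0.0676 + 0.2209 + 0.0004 + 0.0004 + 0.0529 = 0.3422
B_dist = 1 / 0.3422 = 2.9223
Σp_crisᵢ² = 0.34² + 0.16² + 0.19² + 0.18² + 0.13² = 0.1156 + 0.0256 + 0.0361 + 0.0324 + 0.0169 = 0.2266
B_cris = 1 / 0.2266 = 4.4131
Σp_sagrᵢ² = 0.13² + 0.24² + 0.22² + 0.19² + 0.22² = 0.0169 + 0.0576 + 0.0484 + 0.0361 + 0.0484 = 0.2074
B_sagr = 1 / 0.2074 = 4.8216
Σp_caroᵢ² = 0.02² + 0.92² + 0.02² + 0.02² + 0.02² = 0.0004 + 0.8464 + 0.0004 + 0.0004 + 0.0004 = 0.8480
B_caro = 1 / 0.8480 = 1.1792
Ranking by B (broadest → narrowest): Anolis sagrei (4.82) > Anolis cristatellus (4.41) > Anolis distichus (2.92) > Anolis carolinensis (1.18)

Anolis sagrei > Anolis cristatellus > Anolis distichus > Anolis carolinensis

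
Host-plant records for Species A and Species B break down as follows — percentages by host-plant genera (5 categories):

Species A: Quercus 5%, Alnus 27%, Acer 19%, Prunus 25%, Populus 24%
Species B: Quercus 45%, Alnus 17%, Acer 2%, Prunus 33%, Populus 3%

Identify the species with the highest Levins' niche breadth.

Species A

Convert percentages to proportions (divide by 100).
Σp_Aᵢ² = 0.05² + 0.27² + 0.19² + 0.25² + 0.24² = 0.0025 + 0.0729 + 0.0361 + 0.0625 + 0.0576 = 0.2316
B_A = 1 / 0.2316 = 4.3178
Σp_Bᵢ² = 0.45² + 0.17² + 0.02² + 0.33² + 0.03² = 0.2025 + 0.0289 + 0.0004 + 0.1089 + 0.0009 = 0.3416
B_B = 1 / 0.3416 = 2.9274
Highest B → broadest niche (most generalist): Species A (B = 4.32).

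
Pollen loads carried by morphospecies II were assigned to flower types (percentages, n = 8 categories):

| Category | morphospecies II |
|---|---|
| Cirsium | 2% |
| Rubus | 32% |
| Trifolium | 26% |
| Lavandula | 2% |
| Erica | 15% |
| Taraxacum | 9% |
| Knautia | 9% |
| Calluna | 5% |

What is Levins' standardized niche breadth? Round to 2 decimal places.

Convert percentages to proportions (divide by 100).
Σpᵢ² = 0.02² + 0.32² + 0.26² + 0.02² + 0.15² + 0.09² + 0.09² + 0.05² = 0.0004 + 0.1024 + 0.0676 + 0.0004 + 0.0225 + 0.0081 + 0.0081 + 0.0025 = 0.2120
B = 1 / 0.2120 = 4.7170
Bₛ = (B − 1)/(n − 1) = (4.7170 − 1)/(8 − 1) = 3.7170/7 = 0.5310

0.53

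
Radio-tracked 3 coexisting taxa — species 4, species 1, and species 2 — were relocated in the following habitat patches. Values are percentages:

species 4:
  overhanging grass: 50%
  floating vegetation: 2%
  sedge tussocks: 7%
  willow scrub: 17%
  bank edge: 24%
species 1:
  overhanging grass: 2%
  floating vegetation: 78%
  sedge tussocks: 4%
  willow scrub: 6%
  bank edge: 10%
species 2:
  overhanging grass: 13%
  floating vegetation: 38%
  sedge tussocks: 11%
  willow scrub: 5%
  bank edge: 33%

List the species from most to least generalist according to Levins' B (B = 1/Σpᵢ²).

Convert percentages to proportions (divide by 100).
Σp_4ᵢ² = 0.50² + 0.02² + 0.07² + 0.17² + 0.24² = 0.2500 + 0.0004 + 0.0049 + 0.0289 + 0.0576 = 0.3418
B_4 = 1 / 0.3418 = 2.9257
Σp_1ᵢ² = 0.02² + 0.78² + 0.04² + 0.06² + 0.10² = 0.0004 + 0.6084 + 0.0016 + 0.0036 + 0.0100 = 0.6240
B_1 = 1 / 0.6240 = 1.6026
Σp_2ᵢ² = 0.13² + 0.38² + 0.11² + 0.05² + 0.33² = 0.0169 + 0.1444 + 0.0121 + 0.0025 + 0.1089 = 0.2848
B_2 = 1 / 0.2848 = 3.5112
Ranking by B (broadest → narrowest): species 2 (3.51) > species 4 (2.93) > species 1 (1.60)

species 2 > species 4 > species 1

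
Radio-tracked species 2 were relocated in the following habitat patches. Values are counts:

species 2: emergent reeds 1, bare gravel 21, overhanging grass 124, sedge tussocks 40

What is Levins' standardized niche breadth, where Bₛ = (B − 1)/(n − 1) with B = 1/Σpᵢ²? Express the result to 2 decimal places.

0.33

Proportions for species 2 (n=186): 1/186=0.0054, 21/186=0.1129, 124/186=0.6667, 40/186=0.2151
Σpᵢ² = 0.0054² + 0.1129² + 0.6667² + 0.2151² = 0.000029 + 0.012746 + 0.444489 + 0.046268 = 0.503532
B = 1 / 0.503532 = 1.9860
Bₛ = (B − 1)/(n − 1) = (1.9860 − 1)/(4 − 1) = 0.9860/3 = 0.3287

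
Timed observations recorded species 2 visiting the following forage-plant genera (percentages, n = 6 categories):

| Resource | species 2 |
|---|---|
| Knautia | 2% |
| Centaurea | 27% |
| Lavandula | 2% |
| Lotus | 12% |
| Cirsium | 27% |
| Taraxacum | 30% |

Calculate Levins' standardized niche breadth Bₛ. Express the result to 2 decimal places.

Convert percentages to proportions (divide by 100).
Σpᵢ² = 0.02² + 0.27² + 0.02² + 0.12² + 0.27² + 0.30² = 0.0004 + 0.0729 + 0.0004 + 0.0144 + 0.0729 + 0.0900 = 0.2510
B = 1 / 0.2510 = 3.9841
Bₛ = (B − 1)/(n − 1) = (3.9841 − 1)/(6 − 1) = 2.9841/5 = 0.5968

0.60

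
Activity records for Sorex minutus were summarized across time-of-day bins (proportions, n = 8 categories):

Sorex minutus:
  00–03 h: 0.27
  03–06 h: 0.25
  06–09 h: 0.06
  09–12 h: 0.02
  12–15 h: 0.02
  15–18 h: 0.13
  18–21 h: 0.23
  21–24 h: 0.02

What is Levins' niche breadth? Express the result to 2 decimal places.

Σpᵢ² = 0.27² + 0.25² + 0.06² + 0.02² + 0.02² + 0.13² + 0.23² + 0.02² = 0.0729 + 0.0625 + 0.0036 + 0.0004 + 0.0004 + 0.0169 + 0.0529 + 0.0004 = 0.2100
B = 1 / 0.2100 = 4.7619

4.76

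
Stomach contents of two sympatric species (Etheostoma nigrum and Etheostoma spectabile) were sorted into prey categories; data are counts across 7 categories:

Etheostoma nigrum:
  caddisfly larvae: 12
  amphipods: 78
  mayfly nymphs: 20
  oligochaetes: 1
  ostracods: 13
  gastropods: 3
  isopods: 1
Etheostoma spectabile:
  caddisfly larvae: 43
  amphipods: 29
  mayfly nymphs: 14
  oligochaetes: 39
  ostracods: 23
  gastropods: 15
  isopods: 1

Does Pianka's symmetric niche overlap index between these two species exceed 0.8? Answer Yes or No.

Proportions for Etheostoma nigrum (n=128): 12/128=0.0938, 78/128=0.6094, 20/128=0.1563, 1/128=0.0078, 13/128=0.1016, 3/128=0.0234, 1/128=0.0078
Proportions for Etheostoma spectabile (n=164): 43/164=0.2622, 29/164=0.1768, 14/164=0.0854, 39/164=0.2378, 23/164=0.1402, 15/164=0.0915, 1/164=0.0061
Σ p₁ᵢp₂ᵢ = 0.024594 + 0.107742 + 0.013348 + 0.001855 + 0.014244 + 0.002141 + 0.000048 = 0.163972
Σp_1ᵢ² = 0.0938² + 0.6094² + 0.1563² + 0.0078² + 0.1016² + 0.0234² + 0.0078² = 0.008798 + 0.371368 + 0.024430 + 0.000061 + 0.010323 + 0.000548 + 0.000061 = 0.415589
Σp_2ᵢ² = 0.2622² + 0.1768² + 0.0854² + 0.2378² + 0.1402² + 0.0915² + 0.0061² = 0.068749 + 0.031258 + 0.007293 + 0.056549 + 0.019656 + 0.008372 + 0.000037 = 0.191914
O = 0.163972 / √(0.415589 × 0.191914) = 0.163972 / 0.2824134 = 0.5806
O = 0.5806 < 0.8 → No.

No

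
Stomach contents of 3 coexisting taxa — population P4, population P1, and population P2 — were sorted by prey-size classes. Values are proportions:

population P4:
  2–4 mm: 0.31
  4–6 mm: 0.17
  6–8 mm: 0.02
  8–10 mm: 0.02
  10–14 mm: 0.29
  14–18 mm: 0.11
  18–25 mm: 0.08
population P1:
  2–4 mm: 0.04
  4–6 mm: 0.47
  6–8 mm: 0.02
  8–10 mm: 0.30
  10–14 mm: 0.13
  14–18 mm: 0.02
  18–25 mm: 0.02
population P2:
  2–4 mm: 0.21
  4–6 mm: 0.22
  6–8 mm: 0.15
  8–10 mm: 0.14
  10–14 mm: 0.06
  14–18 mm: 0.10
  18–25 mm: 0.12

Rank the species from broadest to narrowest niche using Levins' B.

population P2 > population P4 > population P1

Σp_P4ᵢ² = 0.31² + 0.17² + 0.02² + 0.02² + 0.29² + 0.11² + 0.08² = 0.0961 + 0.0289 + 0.0004 + 0.0004 + 0.0841 + 0.0121 + 0.0064 = 0.2284
B_P4 = 1 / 0.2284 = 4.3783
Σp_P1ᵢ² = 0.04² + 0.47² + 0.02² + 0.30² + 0.13² + 0.02² + 0.02² = 0.0016 + 0.2209 + 0.0004 + 0.0900 + 0.0169 + 0.0004 + 0.0004 = 0.3306
B_P1 = 1 / 0.3306 = 3.0248
Σp_P2ᵢ² = 0.21² + 0.22² + 0.15² + 0.14² + 0.06² + 0.10² + 0.12² = 0.0441 + 0.0484 + 0.0225 + 0.0196 + 0.0036 + 0.0100 + 0.0144 = 0.1626
B_P2 = 1 / 0.1626 = 6.1501
Ranking by B (broadest → narrowest): population P2 (6.15) > population P4 (4.38) > population P1 (3.02)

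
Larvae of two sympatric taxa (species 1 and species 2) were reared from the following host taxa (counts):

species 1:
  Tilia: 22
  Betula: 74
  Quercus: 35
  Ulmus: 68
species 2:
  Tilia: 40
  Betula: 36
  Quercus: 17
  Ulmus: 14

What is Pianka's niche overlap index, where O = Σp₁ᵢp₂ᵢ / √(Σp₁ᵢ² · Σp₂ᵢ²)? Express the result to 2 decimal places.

Proportions for species 1 (n=199): 22/199=0.1106, 74/199=0.3719, 35/199=0.1759, 68/199=0.3417
Proportions for species 2 (n=107): 40/107=0.3738, 36/107=0.3364, 17/107=0.1589, 14/107=0.1308
Σ p₁ᵢp₂ᵢ = 0.041342 + 0.125107 + 0.027951 + 0.044694 = 0.239094
Σp_1ᵢ² = 0.1106² + 0.3719² + 0.1759² + 0.3417² = 0.012232 + 0.138310 + 0.030941 + 0.116759 = 0.298242
Σp_2ᵢ² = 0.3738² + 0.3364² + 0.1589² + 0.1308² = 0.139726 + 0.113165 + 0.025249 + 0.017109 = 0.295249
O = 0.239094 / √(0.298242 × 0.295249) = 0.239094 / 0.2967417 = 0.8057

0.81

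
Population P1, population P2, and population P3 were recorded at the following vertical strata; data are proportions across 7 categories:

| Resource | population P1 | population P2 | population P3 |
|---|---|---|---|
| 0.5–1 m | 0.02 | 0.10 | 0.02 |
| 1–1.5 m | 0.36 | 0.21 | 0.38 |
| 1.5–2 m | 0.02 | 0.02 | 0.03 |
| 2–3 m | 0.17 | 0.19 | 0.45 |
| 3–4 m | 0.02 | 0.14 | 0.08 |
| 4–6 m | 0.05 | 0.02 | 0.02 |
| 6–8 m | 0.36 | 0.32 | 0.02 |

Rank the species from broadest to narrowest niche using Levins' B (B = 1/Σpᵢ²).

Σp_P1ᵢ² = 0.02² + 0.36² + 0.02² + 0.17² + 0.02² + 0.05² + 0.36² = 0.0004 + 0.1296 + 0.0004 + 0.0289 + 0.0004 + 0.0025 + 0.1296 = 0.2918
B_P1 = 1 / 0.2918 = 3.4270
Σp_P2ᵢ² = 0.10² + 0.21² + 0.02² + 0.19² + 0.14² + 0.02² + 0.32² = 0.0100 + 0.0441 + 0.0004 + 0.0361 + 0.0196 + 0.0004 + 0.1024 = 0.2130
B_P2 = 1 / 0.2130 = 4.6948
Σp_P3ᵢ² = 0.02² + 0.38² + 0.03² + 0.45² + 0.08² + 0.02² + 0.02² = 0.0004 + 0.1444 + 0.0009 + 0.2025 + 0.0064 + 0.0004 + 0.0004 = 0.3554
B_P3 = 1 / 0.3554 = 2.8137
Ranking by B (broadest → narrowest): population P2 (4.69) > population P1 (3.43) > population P3 (2.81)

population P2 > population P1 > population P3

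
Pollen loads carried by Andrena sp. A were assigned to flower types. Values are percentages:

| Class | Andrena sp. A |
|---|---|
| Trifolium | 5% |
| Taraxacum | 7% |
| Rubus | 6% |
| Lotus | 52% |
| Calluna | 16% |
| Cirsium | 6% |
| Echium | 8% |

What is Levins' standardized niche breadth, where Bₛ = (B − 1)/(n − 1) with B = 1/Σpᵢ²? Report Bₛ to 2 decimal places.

Convert percentages to proportions (divide by 100).
Σpᵢ² = 0.05² + 0.07² + 0.06² + 0.52² + 0.16² + 0.06² + 0.08² = 0.0025 + 0.0049 + 0.0036 + 0.2704 + 0.0256 + 0.0036 + 0.0064 = 0.3170
B = 1 / 0.3170 = 3.1546
Bₛ = (B − 1)/(n − 1) = (3.1546 − 1)/(7 − 1) = 2.1546/6 = 0.3591

0.36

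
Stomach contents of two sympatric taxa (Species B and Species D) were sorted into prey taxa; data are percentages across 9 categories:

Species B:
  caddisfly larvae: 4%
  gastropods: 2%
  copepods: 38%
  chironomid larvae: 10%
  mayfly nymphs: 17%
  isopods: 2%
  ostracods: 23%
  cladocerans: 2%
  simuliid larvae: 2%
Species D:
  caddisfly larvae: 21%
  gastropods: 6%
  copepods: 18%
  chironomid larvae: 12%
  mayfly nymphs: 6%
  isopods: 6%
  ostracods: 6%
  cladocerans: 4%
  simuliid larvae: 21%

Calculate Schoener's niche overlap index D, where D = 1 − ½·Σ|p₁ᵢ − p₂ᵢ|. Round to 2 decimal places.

Convert percentages to proportions (divide by 100).
Σ|p₁ᵢ − p₂ᵢ| = 0.17 + 0.04 + 0.20 + 0.02 + 0.11 + 0.04 + 0.17 + 0.02 + 0.19 = 0.96
D = 1 − ½ × 0.96 = 1 − 0.480 = 0.5200

0.52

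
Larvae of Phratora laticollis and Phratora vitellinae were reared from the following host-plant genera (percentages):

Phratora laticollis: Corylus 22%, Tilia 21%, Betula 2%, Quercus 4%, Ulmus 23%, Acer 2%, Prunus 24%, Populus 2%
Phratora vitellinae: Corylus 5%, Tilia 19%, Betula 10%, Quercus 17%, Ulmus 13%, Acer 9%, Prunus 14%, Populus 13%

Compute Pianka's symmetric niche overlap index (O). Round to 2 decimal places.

0.75

Convert percentages to proportions (divide by 100).
Σ p₁ᵢp₂ᵢ = 0.0110 + 0.0399 + 0.0020 + 0.0068 + 0.0299 + 0.0018 + 0.0336 + 0.0026 = 0.1276
Σp_1ᵢ² = 0.22² + 0.21² + 0.02² + 0.04² + 0.23² + 0.02² + 0.24² + 0.02² = 0.0484 + 0.0441 + 0.0004 + 0.0016 + 0.0529 + 0.0004 + 0.0576 + 0.0004 = 0.2058
Σp_2ᵢ² = 0.05² + 0.19² + 0.10² + 0.17² + 0.13² + 0.09² + 0.14² + 0.13² = 0.0025 + 0.0361 + 0.0100 + 0.0289 + 0.0169 + 0.0081 + 0.0196 + 0.0169 = 0.1390
O = 0.1276 / √(0.2058 × 0.1390) = 0.1276 / 0.16913 = 0.7544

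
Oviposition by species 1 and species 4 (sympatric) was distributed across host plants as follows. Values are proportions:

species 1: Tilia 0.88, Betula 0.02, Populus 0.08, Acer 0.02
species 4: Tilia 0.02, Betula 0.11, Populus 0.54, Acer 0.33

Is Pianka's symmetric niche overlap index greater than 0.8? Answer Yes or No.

Σ p₁ᵢp₂ᵢ = 0.0176 + 0.0022 + 0.0432 + 0.0066 = 0.0696
Σp_1ᵢ² = 0.88² + 0.02² + 0.08² + 0.02² = 0.7744 + 0.0004 + 0.0064 + 0.0004 = 0.7816
Σp_2ᵢ² = 0.02² + 0.11² + 0.54² + 0.33² = 0.0004 + 0.0121 + 0.2916 + 0.1089 = 0.4130
O = 0.0696 / √(0.7816 × 0.4130) = 0.0696 / 0.56816 = 0.1225
O = 0.1225 < 0.8 → No.

No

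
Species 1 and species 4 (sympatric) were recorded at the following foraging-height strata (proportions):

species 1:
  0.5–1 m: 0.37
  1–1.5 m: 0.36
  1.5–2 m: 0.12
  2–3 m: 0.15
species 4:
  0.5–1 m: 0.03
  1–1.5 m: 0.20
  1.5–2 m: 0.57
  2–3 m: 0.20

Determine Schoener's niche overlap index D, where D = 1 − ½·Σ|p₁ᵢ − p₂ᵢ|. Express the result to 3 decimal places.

Σ|p₁ᵢ − p₂ᵢ| = 0.34 + 0.16 + 0.45 + 0.05 = 1.00
D = 1 − ½ × 1.00 = 1 − 0.500 = 0.50000

0.500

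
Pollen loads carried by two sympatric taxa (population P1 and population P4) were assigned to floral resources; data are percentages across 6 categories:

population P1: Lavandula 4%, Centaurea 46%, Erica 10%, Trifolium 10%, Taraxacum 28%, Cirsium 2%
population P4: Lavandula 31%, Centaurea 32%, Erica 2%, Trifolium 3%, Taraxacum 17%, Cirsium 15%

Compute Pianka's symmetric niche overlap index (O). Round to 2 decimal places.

0.77

Convert percentages to proportions (divide by 100).
Σ p₁ᵢp₂ᵢ = 0.0124 + 0.1472 + 0.0020 + 0.0030 + 0.0476 + 0.0030 = 0.2152
Σp_1ᵢ² = 0.04² + 0.46² + 0.10² + 0.10² + 0.28² + 0.02² = 0.0016 + 0.2116 + 0.0100 + 0.0100 + 0.0784 + 0.0004 = 0.3120
Σp_2ᵢ² = 0.31² + 0.32² + 0.02² + 0.03² + 0.17² + 0.15² = 0.0961 + 0.1024 + 0.0004 + 0.0009 + 0.0289 + 0.0225 = 0.2512
O = 0.2152 / √(0.3120 × 0.2512) = 0.2152 / 0.27995 = 0.7687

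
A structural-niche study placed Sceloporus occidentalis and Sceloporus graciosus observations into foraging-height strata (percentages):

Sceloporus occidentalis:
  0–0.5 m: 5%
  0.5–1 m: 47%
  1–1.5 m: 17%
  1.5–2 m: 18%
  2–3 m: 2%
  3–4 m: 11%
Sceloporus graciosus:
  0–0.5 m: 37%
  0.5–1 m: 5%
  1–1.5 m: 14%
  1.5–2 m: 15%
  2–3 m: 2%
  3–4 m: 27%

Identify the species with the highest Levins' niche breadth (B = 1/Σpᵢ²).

Convert percentages to proportions (divide by 100).
Σp_occiᵢ² = 0.05² + 0.47² + 0.17² + 0.18² + 0.02² + 0.11² = 0.0025 + 0.2209 + 0.0289 + 0.0324 + 0.0004 + 0.0121 = 0.2972
B_occi = 1 / 0.2972 = 3.3647
Σp_gracᵢ² = 0.37² + 0.05² + 0.14² + 0.15² + 0.02² + 0.27² = 0.1369 + 0.0025 + 0.0196 + 0.0225 + 0.0004 + 0.0729 = 0.2548
B_grac = 1 / 0.2548 = 3.9246
Highest B → broadest niche (most generalist): Sceloporus graciosus (B = 3.92).

Sceloporus graciosus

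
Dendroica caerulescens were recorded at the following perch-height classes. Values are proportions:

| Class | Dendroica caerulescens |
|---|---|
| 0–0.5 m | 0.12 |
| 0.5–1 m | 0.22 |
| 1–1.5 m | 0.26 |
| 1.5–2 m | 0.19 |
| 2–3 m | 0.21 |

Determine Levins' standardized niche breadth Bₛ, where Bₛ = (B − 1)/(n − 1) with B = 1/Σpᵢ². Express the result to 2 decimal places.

0.94

Σpᵢ² = 0.12² + 0.22² + 0.26² + 0.19² + 0.21² = 0.0144 + 0.0484 + 0.0676 + 0.0361 + 0.0441 = 0.2106
B = 1 / 0.2106 = 4.7483
Bₛ = (B − 1)/(n − 1) = (4.7483 − 1)/(5 − 1) = 3.7483/4 = 0.9371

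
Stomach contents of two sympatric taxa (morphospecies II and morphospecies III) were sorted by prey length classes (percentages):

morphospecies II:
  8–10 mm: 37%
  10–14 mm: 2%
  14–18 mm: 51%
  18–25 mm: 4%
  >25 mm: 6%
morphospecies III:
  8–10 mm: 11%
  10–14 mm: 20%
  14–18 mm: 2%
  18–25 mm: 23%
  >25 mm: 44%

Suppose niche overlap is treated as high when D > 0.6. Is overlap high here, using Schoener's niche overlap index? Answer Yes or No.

Convert percentages to proportions (divide by 100).
Σ|p₁ᵢ − p₂ᵢ| = 0.26 + 0.18 + 0.49 + 0.19 + 0.38 = 1.50
D = 1 − ½ × 1.50 = 1 − 0.750 = 0.2500
D = 0.2500 < 0.6 → No.

No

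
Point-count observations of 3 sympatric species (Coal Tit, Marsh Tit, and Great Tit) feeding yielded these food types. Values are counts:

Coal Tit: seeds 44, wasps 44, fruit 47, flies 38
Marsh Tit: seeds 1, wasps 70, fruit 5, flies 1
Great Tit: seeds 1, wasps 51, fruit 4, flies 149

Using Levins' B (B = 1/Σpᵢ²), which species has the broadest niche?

Coal Tit

Proportions for Coal Tit (n=173): 44/173=0.2543, 44/173=0.2543, 47/173=0.2717, 38/173=0.2197
Proportions for Marsh Tit (n=77): 1/77=0.0130, 70/77=0.9091, 5/77=0.0649, 1/77=0.0130
Proportions for Great Tit (n=205): 1/205=0.0049, 51/205=0.2488, 4/205=0.0195, 149/205=0.7268
Σp_Coalᵢ² = 0.2543² + 0.2543² + 0.2717² + 0.2197² = 0.064668 + 0.064668 + 0.073821 + 0.048268 = 0.251425
B_Coal = 1 / 0.251425 = 3.9773
Σp_Marsᵢ² = 0.0130² + 0.9091² + 0.0649² + 0.0130² = 0.000169 + 0.826463 + 0.004212 + 0.000169 = 0.831013
B_Mars = 1 / 0.831013 = 1.2034
Σp_Greaᵢ² = 0.0049² + 0.2488² + 0.0195² + 0.7268² = 0.000024 + 0.061901 + 0.000380 + 0.528238 = 0.590543
B_Grea = 1 / 0.590543 = 1.6934
Highest B → broadest niche (most generalist): Coal Tit (B = 3.98).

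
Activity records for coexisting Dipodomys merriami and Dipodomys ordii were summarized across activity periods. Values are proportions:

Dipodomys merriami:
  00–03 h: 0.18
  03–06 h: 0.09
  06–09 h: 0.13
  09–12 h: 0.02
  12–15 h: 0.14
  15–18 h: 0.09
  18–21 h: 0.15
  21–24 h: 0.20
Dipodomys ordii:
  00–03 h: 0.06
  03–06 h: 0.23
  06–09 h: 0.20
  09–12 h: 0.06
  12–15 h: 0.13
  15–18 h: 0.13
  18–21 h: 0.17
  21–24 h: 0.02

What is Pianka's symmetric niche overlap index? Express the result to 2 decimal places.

Σ p₁ᵢp₂ᵢ = 0.0108 + 0.0207 + 0.0260 + 0.0012 + 0.0182 + 0.0117 + 0.0255 + 0.0040 = 0.1181
Σp_1ᵢ² = 0.18² + 0.09² + 0.13² + 0.02² + 0.14² + 0.09² + 0.15² + 0.20² = 0.0324 + 0.0081 + 0.0169 + 0.0004 + 0.0196 + 0.0081 + 0.0225 + 0.0400 = 0.1480
Σp_2ᵢ² = 0.06² + 0.23² + 0.20² + 0.06² + 0.13² + 0.13² + 0.17² + 0.02² = 0.0036 + 0.0529 + 0.0400 + 0.0036 + 0.0169 + 0.0169 + 0.0289 + 0.0004 = 0.1632
O = 0.1181 / √(0.1480 × 0.1632) = 0.1181 / 0.15541 = 0.7599

0.76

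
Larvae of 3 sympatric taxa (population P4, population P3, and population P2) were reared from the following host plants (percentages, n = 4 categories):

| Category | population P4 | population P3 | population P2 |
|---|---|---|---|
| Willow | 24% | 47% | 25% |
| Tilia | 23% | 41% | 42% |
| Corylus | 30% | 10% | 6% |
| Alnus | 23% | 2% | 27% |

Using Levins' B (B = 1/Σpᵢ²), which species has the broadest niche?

Convert percentages to proportions (divide by 100).
Σp_P4ᵢ² = 0.24² + 0.23² + 0.30² + 0.23² = 0.0576 + 0.0529 + 0.0900 + 0.0529 = 0.2534
B_P4 = 1 / 0.2534 = 3.9463
Σp_P3ᵢ² = 0.47² + 0.41² + 0.10² + 0.02² = 0.2209 + 0.1681 + 0.0100 + 0.0004 = 0.3994
B_P3 = 1 / 0.3994 = 2.5038
Σp_P2ᵢ² = 0.25² + 0.42² + 0.06² + 0.27² = 0.0625 + 0.1764 + 0.0036 + 0.0729 = 0.3154
B_P2 = 1 / 0.3154 = 3.1706
Highest B → broadest niche (most generalist): population P4 (B = 3.95).

population P4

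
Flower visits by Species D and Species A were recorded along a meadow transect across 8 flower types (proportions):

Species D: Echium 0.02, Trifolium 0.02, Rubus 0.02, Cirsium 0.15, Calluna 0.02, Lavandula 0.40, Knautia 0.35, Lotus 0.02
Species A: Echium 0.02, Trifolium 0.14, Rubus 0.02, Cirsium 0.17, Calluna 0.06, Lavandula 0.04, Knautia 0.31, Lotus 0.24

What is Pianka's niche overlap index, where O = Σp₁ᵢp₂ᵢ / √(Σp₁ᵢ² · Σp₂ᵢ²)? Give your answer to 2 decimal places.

Σ p₁ᵢp₂ᵢ = 0.0004 + 0.0028 + 0.0004 + 0.0255 + 0.0012 + 0.0160 + 0.1085 + 0.0048 = 0.1596
Σp_1ᵢ² = 0.02² + 0.02² + 0.02² + 0.15² + 0.02² + 0.40² + 0.35² + 0.02² = 0.0004 + 0.0004 + 0.0004 + 0.0225 + 0.0004 + 0.1600 + 0.1225 + 0.0004 = 0.3070
Σp_2ᵢ² = 0.02² + 0.14² + 0.02² + 0.17² + 0.06² + 0.04² + 0.31² + 0.24² = 0.0004 + 0.0196 + 0.0004 + 0.0289 + 0.0036 + 0.0016 + 0.0961 + 0.0576 = 0.2082
O = 0.1596 / √(0.3070 × 0.2082) = 0.1596 / 0.25282 = 0.6313

0.63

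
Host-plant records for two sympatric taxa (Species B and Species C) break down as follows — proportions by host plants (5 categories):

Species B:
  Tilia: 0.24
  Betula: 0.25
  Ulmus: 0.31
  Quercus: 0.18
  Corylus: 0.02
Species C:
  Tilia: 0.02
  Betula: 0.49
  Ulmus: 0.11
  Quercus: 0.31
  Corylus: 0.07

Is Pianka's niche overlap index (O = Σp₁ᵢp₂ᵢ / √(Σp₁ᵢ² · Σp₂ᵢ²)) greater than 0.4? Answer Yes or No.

Yes

Σ p₁ᵢp₂ᵢ = 0.0048 + 0.1225 + 0.0341 + 0.0558 + 0.0014 = 0.2186
Σp_1ᵢ² = 0.24² + 0.25² + 0.31² + 0.18² + 0.02² = 0.0576 + 0.0625 + 0.0961 + 0.0324 + 0.0004 = 0.2490
Σp_2ᵢ² = 0.02² + 0.49² + 0.11² + 0.31² + 0.07² = 0.0004 + 0.2401 + 0.0121 + 0.0961 + 0.0049 = 0.3536
O = 0.2186 / √(0.2490 × 0.3536) = 0.2186 / 0.29673 = 0.7367
O = 0.7367 > 0.4 → Yes.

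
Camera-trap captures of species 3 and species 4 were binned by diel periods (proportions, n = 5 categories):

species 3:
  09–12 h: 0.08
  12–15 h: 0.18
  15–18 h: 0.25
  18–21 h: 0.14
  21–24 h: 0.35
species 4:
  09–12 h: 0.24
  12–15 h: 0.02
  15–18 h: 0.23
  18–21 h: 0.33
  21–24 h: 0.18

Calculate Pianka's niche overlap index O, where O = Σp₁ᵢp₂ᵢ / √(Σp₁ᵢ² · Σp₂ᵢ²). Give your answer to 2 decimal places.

Σ p₁ᵢp₂ᵢ = 0.0192 + 0.0036 + 0.0575 + 0.0462 + 0.0630 = 0.1895
Σp_1ᵢ² = 0.08² + 0.18² + 0.25² + 0.14² + 0.35² = 0.0064 + 0.0324 + 0.0625 + 0.0196 + 0.1225 = 0.2434
Σp_2ᵢ² = 0.24² + 0.02² + 0.23² + 0.33² + 0.18² = 0.0576 + 0.0004 + 0.0529 + 0.1089 + 0.0324 = 0.2522
O = 0.1895 / √(0.2434 × 0.2522) = 0.1895 / 0.24776 = 0.7649

0.76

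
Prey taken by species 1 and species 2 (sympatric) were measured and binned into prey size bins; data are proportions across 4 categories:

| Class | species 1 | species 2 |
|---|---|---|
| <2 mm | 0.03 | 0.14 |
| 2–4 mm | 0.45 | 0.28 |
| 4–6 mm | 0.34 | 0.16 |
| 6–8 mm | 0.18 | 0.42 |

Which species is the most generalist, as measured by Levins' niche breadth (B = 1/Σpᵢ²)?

species 2

Σp_1ᵢ² = 0.03² + 0.45² + 0.34² + 0.18² = 0.0009 + 0.2025 + 0.1156 + 0.0324 = 0.3514
B_1 = 1 / 0.3514 = 2.8458
Σp_2ᵢ² = 0.14² + 0.28² + 0.16² + 0.42² = 0.0196 + 0.0784 + 0.0256 + 0.1764 = 0.3000
B_2 = 1 / 0.3000 = 3.3333
Highest B → broadest niche (most generalist): species 2 (B = 3.33).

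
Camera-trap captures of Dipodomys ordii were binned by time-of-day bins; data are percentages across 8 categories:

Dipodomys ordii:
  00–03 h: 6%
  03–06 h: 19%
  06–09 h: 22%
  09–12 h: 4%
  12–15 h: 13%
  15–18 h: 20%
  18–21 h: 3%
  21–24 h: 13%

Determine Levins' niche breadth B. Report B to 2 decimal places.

6.08

Convert percentages to proportions (divide by 100).
Σpᵢ² = 0.06² + 0.19² + 0.22² + 0.04² + 0.13² + 0.20² + 0.03² + 0.13² = 0.0036 + 0.0361 + 0.0484 + 0.0016 + 0.0169 + 0.0400 + 0.0009 + 0.0169 = 0.1644
B = 1 / 0.1644 = 6.0827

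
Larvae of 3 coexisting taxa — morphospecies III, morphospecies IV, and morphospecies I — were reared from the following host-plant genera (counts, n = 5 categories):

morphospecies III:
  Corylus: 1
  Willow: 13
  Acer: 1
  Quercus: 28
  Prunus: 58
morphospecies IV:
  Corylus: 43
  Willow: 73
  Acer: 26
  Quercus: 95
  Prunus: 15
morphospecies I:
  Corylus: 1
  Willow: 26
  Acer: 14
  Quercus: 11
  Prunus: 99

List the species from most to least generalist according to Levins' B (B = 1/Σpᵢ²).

Proportions for morphospecies III (n=101): 1/101=0.0099, 13/101=0.1287, 1/101=0.0099, 28/101=0.2772, 58/101=0.5743
Proportions for morphospecies IV (n=252): 43/252=0.1706, 73/252=0.2897, 26/252=0.1032, 95/252=0.3770, 15/252=0.0595
Proportions for morphospecies I (n=151): 1/151=0.0066, 26/151=0.1722, 14/151=0.0927, 11/151=0.0728, 99/151=0.6556
Σp_IIIᵢ² = 0.0099² + 0.1287² + 0.0099² + 0.2772² + 0.5743² = 0.000098 + 0.016564 + 0.000098 + 0.076840 + 0.329820 = 0.423420
B_III = 1 / 0.423420 = 2.3617
Σp_IVᵢ² = 0.1706² + 0.2897² + 0.1032² + 0.3770² + 0.0595² = 0.029104 + 0.083926 + 0.010650 + 0.142129 + 0.003540 = 0.269349
B_IV = 1 / 0.269349 = 3.7127
Σp_Iᵢ² = 0.0066² + 0.1722² + 0.0927² + 0.0728² + 0.6556² = 0.000044 + 0.029653 + 0.008593 + 0.005300 + 0.429811 = 0.473401
B_I = 1 / 0.473401 = 2.1124
Ranking by B (broadest → narrowest): morphospecies IV (3.71) > morphospecies III (2.36) > morphospecies I (2.11)

morphospecies IV > morphospecies III > morphospecies I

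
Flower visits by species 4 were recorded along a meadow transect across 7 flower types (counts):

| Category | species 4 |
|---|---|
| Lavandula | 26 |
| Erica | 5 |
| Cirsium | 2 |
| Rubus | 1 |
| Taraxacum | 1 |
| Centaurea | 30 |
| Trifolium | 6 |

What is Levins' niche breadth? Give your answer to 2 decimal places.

Proportions for species 4 (n=71): 26/71=0.3662, 5/71=0.0704, 2/71=0.0282, 1/71=0.0141, 1/71=0.0141, 30/71=0.4225, 6/71=0.0845
Σpᵢ² = 0.3662² + 0.0704² + 0.0282² + 0.0141² + 0.0141² + 0.4225² + 0.0845² = 0.134102 + 0.004956 + 0.000795 + 0.000199 + 0.000199 + 0.178506 + 0.007140 = 0.325897
B = 1 / 0.325897 = 3.0685

3.07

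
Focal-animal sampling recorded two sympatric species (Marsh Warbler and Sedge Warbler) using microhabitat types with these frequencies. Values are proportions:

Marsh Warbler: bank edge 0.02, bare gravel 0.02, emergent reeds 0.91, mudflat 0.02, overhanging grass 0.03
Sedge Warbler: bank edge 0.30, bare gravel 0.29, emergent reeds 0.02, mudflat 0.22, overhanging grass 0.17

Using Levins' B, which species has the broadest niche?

Σp_Marsᵢ² = 0.02² + 0.02² + 0.91² + 0.02² + 0.03² = 0.0004 + 0.0004 + 0.8281 + 0.0004 + 0.0009 = 0.8302
B_Mars = 1 / 0.8302 = 1.2045
Σp_Sedgᵢ² = 0.30² + 0.29² + 0.02² + 0.22² + 0.17² = 0.0900 + 0.0841 + 0.0004 + 0.0484 + 0.0289 = 0.2518
B_Sedg = 1 / 0.2518 = 3.9714
Highest B → broadest niche (most generalist): Sedge Warbler (B = 3.97).

Sedge Warbler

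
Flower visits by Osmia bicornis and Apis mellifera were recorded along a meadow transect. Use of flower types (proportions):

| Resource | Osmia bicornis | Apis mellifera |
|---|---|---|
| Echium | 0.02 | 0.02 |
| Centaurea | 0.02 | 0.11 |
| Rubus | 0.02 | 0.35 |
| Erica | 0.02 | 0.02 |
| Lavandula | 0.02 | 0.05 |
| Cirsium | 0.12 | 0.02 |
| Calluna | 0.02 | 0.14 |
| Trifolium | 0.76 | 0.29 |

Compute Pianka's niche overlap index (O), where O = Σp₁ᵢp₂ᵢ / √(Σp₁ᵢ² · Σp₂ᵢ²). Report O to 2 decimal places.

Σ p₁ᵢp₂ᵢ = 0.0004 + 0.0022 + 0.0070 + 0.0004 + 0.0010 + 0.0024 + 0.0028 + 0.2204 = 0.2366
Σp_1ᵢ² = 0.02² + 0.02² + 0.02² + 0.02² + 0.02² + 0.12² + 0.02² + 0.76² = 0.0004 + 0.0004 + 0.0004 + 0.0004 + 0.0004 + 0.0144 + 0.0004 + 0.5776 = 0.5944
Σp_2ᵢ² = 0.02² + 0.11² + 0.35² + 0.02² + 0.05² + 0.02² + 0.14² + 0.29² = 0.0004 + 0.0121 + 0.1225 + 0.0004 + 0.0025 + 0.0004 + 0.0196 + 0.0841 = 0.2420
O = 0.2366 / √(0.5944 × 0.2420) = 0.2366 / 0.37927 = 0.6238

0.62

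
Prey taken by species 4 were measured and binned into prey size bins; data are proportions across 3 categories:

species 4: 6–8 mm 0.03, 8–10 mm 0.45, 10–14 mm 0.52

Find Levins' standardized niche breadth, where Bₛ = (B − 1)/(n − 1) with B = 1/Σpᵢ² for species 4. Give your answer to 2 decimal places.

0.56

Σpᵢ² = 0.03² + 0.45² + 0.52² = 0.0009 + 0.2025 + 0.2704 = 0.4738
B = 1 / 0.4738 = 2.1106
Bₛ = (B − 1)/(n − 1) = (2.1106 − 1)/(3 − 1) = 1.1106/2 = 0.5553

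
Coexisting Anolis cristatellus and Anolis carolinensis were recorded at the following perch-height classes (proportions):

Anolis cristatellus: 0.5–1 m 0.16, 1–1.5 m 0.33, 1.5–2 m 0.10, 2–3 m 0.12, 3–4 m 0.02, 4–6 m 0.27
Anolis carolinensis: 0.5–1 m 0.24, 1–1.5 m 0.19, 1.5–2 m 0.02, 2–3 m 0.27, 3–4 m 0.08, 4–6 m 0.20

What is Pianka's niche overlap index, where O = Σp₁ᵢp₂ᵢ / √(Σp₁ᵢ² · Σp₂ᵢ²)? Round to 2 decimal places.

0.86

Σ p₁ᵢp₂ᵢ = 0.0384 + 0.0627 + 0.0020 + 0.0324 + 0.0016 + 0.0540 = 0.1911
Σp_1ᵢ² = 0.16² + 0.33² + 0.10² + 0.12² + 0.02² + 0.27² = 0.0256 + 0.1089 + 0.0100 + 0.0144 + 0.0004 + 0.0729 = 0.2322
Σp_2ᵢ² = 0.24² + 0.19² + 0.02² + 0.27² + 0.08² + 0.20² = 0.0576 + 0.0361 + 0.0004 + 0.0729 + 0.0064 + 0.0400 = 0.2134
O = 0.1911 / √(0.2322 × 0.2134) = 0.1911 / 0.22260 = 0.8585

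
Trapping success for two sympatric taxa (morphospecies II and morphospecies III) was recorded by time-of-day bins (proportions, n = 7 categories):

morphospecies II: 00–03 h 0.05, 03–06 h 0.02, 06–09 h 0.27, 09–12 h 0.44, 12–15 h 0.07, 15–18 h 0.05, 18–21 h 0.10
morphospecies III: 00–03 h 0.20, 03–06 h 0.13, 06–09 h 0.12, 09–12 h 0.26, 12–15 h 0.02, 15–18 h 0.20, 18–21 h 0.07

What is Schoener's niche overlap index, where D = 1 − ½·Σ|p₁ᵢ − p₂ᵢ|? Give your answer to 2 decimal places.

Σ|p₁ᵢ − p₂ᵢ| = 0.15 + 0.11 + 0.15 + 0.18 + 0.05 + 0.15 + 0.03 = 0.82
D = 1 − ½ × 0.82 = 1 − 0.410 = 0.5900

0.59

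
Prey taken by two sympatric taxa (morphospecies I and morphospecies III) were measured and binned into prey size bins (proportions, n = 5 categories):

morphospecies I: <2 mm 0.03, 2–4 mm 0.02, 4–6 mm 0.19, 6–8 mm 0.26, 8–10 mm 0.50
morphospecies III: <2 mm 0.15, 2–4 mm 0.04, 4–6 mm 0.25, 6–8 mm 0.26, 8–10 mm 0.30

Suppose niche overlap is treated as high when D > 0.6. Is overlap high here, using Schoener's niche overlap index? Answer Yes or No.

Σ|p₁ᵢ − p₂ᵢ| = 0.12 + 0.02 + 0.06 + 0.00 + 0.20 = 0.40
D = 1 − ½ × 0.40 = 1 − 0.200 = 0.8000
D = 0.8000 > 0.6 → Yes.

Yes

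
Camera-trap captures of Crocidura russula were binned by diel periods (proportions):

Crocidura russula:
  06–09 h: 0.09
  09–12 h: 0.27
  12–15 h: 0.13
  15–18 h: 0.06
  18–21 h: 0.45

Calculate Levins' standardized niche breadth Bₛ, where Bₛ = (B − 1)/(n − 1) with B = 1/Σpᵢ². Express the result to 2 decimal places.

0.57

Σpᵢ² = 0.09² + 0.27² + 0.13² + 0.06² + 0.45² = 0.0081 + 0.0729 + 0.0169 + 0.0036 + 0.2025 = 0.3040
B = 1 / 0.3040 = 3.2895
Bₛ = (B − 1)/(n − 1) = (3.2895 − 1)/(5 − 1) = 2.2895/4 = 0.5724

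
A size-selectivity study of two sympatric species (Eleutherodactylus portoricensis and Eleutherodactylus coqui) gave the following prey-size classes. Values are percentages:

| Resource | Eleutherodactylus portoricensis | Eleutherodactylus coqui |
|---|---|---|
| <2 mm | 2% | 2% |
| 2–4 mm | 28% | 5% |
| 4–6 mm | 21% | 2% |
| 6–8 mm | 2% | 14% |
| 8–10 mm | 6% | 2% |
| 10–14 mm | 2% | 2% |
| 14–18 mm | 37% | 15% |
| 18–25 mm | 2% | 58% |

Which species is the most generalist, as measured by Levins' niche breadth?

Convert percentages to proportions (divide by 100).
Σp_portᵢ² = 0.02² + 0.28² + 0.21² + 0.02² + 0.06² + 0.02² + 0.37² + 0.02² = 0.0004 + 0.0784 + 0.0441 + 0.0004 + 0.0036 + 0.0004 + 0.1369 + 0.0004 = 0.2646
B_port = 1 / 0.2646 = 3.7793
Σp_coquᵢ² = 0.02² + 0.05² + 0.02² + 0.14² + 0.02² + 0.02² + 0.15² + 0.58² = 0.0004 + 0.0025 + 0.0004 + 0.0196 + 0.0004 + 0.0004 + 0.0225 + 0.3364 = 0.3826
B_coqu = 1 / 0.3826 = 2.6137
Highest B → broadest niche (most generalist): Eleutherodactylus portoricensis (B = 3.78).

Eleutherodactylus portoricensis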